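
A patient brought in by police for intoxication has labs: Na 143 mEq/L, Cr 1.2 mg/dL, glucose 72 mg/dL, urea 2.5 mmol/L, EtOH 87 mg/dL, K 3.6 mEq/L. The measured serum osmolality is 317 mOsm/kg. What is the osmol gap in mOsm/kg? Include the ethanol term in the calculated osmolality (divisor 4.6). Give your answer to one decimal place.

5.6 mOsm/kg

Calculated osmolality = 2·Na + glucose/18 + urea + ethanol/4.6
= 2·143 + 72/18 + 2.5 + 87/4.6
= 286 + 4 + 2.50 + 18.91
= 311.41 mOsm/kg ≈ 311.4 mOsm/kg
Osmolar gap = measured − calculated = 317 − 311.4 = 5.6 mOsm/kg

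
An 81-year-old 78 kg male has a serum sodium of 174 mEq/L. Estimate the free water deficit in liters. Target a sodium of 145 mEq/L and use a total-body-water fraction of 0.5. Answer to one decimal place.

7.8 L

TBW = 0.5 · 78 = 39 L
Free water deficit = TBW · (Na/145 − 1)
= 39 · (174/145 − 1)
= 39 · 0.2
= 7.8 L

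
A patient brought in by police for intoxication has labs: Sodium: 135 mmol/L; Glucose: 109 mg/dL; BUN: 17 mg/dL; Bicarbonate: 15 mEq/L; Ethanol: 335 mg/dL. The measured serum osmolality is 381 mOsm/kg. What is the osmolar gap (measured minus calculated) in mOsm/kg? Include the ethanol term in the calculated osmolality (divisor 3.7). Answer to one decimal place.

8.3 mOsm/kg

Calculated osmolality = 2·Na + glucose/18 + BUN/2.8 + ethanol/3.7
= 2·135 + 109/18 + 17/2.8 + 335/3.7
= 270 + 6.06 + 6.07 + 90.54
= 372.67 mOsm/kg ≈ 372.7 mOsm/kg
Osmolar gap = measured − calculated = 381 − 372.7 = 8.3 mOsm/kg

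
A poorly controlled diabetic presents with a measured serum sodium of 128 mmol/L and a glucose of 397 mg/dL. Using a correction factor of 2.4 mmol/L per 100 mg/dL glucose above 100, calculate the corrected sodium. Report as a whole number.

135 mmol/L

Corrected Na = measured Na + 2.4 · (glucose − 100)/100
= 128 + 2.4 · (397 − 100)/100
= 128 + 7.1
= 135.1 mmol/L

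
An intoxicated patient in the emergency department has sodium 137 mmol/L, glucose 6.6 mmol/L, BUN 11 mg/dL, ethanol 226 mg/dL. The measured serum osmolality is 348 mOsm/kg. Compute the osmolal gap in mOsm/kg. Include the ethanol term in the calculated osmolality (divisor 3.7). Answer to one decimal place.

Calculated osmolality = 2·Na + glucose + BUN/2.8 + ethanol/3.7
= 2·137 + 6.6 + 11/2.8 + 226/3.7
= 274 + 6.60 + 3.93 + 61.08
= 345.61 mOsm/kg ≈ 345.6 mOsm/kg
Osmolar gap = measured − calculated = 348 − 345.6 = 2.4 mOsm/kg

2.4 mOsm/kg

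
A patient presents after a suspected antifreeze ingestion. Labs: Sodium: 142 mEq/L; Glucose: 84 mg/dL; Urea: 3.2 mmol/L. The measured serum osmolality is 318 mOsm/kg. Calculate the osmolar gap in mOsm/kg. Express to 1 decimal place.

Calculated osmolality = 2·Na + glucose/18 + urea
= 2·142 + 84/18 + 3.2
= 284 + 4.67 + 3.20
= 291.87 mOsm/kg ≈ 291.9 mOsm/kg
Osmolar gap = measured − calculated = 318 − 291.9 = 26.1 mOsm/kg

26.1 mOsm/kg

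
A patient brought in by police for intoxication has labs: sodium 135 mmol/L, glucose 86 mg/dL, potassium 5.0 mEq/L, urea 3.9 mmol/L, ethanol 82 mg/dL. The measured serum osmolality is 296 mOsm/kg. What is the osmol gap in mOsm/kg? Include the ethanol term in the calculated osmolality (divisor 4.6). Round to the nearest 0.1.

Calculated osmolality = 2·Na + glucose/18 + urea + ethanol/4.6
= 2·135 + 86/18 + 3.9 + 82/4.6
= 270 + 4.78 + 3.90 + 17.83
= 296.51 mOsm/kg ≈ 296.5 mOsm/kg
Osmolar gap = measured − calculated = 296 − 296.5 = -0.5 mOsm/kg

-0.5 mOsm/kg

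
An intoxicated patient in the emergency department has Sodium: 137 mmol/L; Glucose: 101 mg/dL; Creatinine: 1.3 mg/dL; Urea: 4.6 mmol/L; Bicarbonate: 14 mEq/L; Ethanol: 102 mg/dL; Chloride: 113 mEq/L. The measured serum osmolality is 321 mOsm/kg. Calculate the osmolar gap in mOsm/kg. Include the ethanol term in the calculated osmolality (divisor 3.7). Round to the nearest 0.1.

Calculated osmolality = 2·Na + glucose/18 + urea + ethanol/3.7
= 2·137 + 101/18 + 4.6 + 102/3.7
= 274 + 5.61 + 4.60 + 27.57
= 311.78 mOsm/kg ≈ 311.8 mOsm/kg
Osmolar gap = measured − calculated = 321 − 311.8 = 9.2 mOsm/kg

9.2 mOsm/kg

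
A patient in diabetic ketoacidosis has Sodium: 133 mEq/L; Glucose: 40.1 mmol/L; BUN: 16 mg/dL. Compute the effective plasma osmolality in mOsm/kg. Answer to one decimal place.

Effective osmolality excludes urea (freely permeant across cell membranes):
2·Na + glucose
= 2·133 + 40.1
= 266 + 40.1
= 306.1 mOsm/kg

306.1 mOsm/kg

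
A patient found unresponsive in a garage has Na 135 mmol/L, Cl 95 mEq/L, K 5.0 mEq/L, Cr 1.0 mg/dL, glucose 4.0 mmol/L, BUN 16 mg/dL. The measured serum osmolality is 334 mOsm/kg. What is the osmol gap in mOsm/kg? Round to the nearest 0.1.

54.3 mOsm/kg

Calculated osmolality = 2·Na + glucose + BUN/2.8
= 2·135 + 4 + 16/2.8
= 270 + 4 + 5.71
= 279.71 mOsm/kg ≈ 279.7 mOsm/kg
Osmolar gap = measured − calculated = 334 − 279.7 = 54.3 mOsm/kg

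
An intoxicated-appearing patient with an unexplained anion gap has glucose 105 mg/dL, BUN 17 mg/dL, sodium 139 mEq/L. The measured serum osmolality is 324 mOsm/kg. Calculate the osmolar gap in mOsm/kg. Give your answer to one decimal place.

34.1 mOsm/kg

Calculated osmolality = 2·Na + glucose/18 + BUN/2.8
= 2·139 + 105/18 + 17/2.8
= 278 + 5.83 + 6.07
= 289.9 mOsm/kg ≈ 289.9 mOsm/kg
Osmolar gap = measured − calculated = 324 − 289.9 = 34.1 mOsm/kg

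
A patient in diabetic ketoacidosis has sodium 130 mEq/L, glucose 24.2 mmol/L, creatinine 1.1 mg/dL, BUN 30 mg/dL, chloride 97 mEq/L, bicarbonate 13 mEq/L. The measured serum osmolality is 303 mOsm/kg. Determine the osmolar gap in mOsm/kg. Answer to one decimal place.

Calculated osmolality = 2·Na + glucose + BUN/2.8
= 2·130 + 24.2 + 30/2.8
= 260 + 24.20 + 10.71
= 294.91 mOsm/kg ≈ 294.9 mOsm/kg
Osmolar gap = measured − calculated = 303 − 294.9 = 8.1 mOsm/kg

8.1 mOsm/kg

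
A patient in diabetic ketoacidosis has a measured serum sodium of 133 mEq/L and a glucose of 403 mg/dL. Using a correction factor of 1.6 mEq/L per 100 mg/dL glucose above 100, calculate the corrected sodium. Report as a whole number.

Corrected Na = measured Na + 1.6 · (glucose − 100)/100
= 133 + 1.6 · (403 − 100)/100
= 133 + 4.8
= 137.8 mEq/L

138 mEq/L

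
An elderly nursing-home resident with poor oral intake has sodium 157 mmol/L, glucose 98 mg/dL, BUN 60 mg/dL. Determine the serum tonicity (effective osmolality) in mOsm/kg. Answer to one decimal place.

319.4 mOsm/kg

Effective osmolality excludes urea (freely permeant across cell membranes):
2·Na + glucose/18
= 2·157 + 98/18
= 314 + 5.44
= 319.44 mOsm/kg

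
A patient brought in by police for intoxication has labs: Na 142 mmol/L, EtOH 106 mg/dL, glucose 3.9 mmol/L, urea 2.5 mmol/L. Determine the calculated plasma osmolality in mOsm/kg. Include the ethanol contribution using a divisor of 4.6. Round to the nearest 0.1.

Calculated osmolality = 2·Na + glucose + urea + ethanol/4.6
= 2·142 + 3.9 + 2.5 + 106/4.6
= 284 + 3.90 + 2.50 + 23.04
= 313.44 mOsm/kg

313.4 mOsm/kg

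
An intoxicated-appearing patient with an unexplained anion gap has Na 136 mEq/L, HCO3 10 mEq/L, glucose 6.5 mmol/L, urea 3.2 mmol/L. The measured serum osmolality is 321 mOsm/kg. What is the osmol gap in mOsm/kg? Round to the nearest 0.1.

Calculated osmolality = 2·Na + glucose + urea
= 2·136 + 6.5 + 3.2
= 272 + 6.50 + 3.20
= 281.7 mOsm/kg ≈ 281.7 mOsm/kg
Osmolar gap = measured − calculated = 321 − 281.7 = 39.3 mOsm/kg

39.3 mOsm/kg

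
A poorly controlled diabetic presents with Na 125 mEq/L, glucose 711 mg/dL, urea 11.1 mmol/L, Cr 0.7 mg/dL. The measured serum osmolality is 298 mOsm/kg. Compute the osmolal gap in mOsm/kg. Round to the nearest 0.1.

-2.6 mOsm/kg

Calculated osmolality = 2·Na + glucose/18 + urea
= 2·125 + 711/18 + 11.1
= 250 + 39.50 + 11.10
= 300.6 mOsm/kg ≈ 300.6 mOsm/kg
Osmolar gap = measured − calculated = 298 − 300.6 = -2.6 mOsm/kg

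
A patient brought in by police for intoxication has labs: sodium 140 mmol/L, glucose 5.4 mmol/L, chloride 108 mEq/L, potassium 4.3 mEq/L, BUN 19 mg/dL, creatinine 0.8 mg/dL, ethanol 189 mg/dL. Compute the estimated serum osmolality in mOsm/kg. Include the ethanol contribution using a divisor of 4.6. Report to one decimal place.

333.3 mOsm/kg

Calculated osmolality = 2·Na + glucose + BUN/2.8 + ethanol/4.6
= 2·140 + 5.4 + 19/2.8 + 189/4.6
= 280 + 5.40 + 6.79 + 41.09
= 333.28 mOsm/kg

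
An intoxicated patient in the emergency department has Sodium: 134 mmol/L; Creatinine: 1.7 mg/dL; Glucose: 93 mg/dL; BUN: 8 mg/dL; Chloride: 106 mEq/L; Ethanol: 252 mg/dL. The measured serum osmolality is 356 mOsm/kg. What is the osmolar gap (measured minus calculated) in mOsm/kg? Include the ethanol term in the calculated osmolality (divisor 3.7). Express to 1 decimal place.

Calculated osmolality = 2·Na + glucose/18 + BUN/2.8 + ethanol/3.7
= 2·134 + 93/18 + 8/2.8 + 252/3.7
= 268 + 5.17 + 2.86 + 68.11
= 344.14 mOsm/kg ≈ 344.1 mOsm/kg
Osmolar gap = measured − calculated = 356 − 344.1 = 11.9 mOsm/kg

11.9 mOsm/kg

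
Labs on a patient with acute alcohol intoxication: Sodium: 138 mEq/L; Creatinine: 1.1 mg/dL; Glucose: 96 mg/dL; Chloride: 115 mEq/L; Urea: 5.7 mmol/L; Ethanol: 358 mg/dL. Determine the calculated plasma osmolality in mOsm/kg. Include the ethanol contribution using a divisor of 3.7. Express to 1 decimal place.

Calculated osmolality = 2·Na + glucose/18 + urea + ethanol/3.7
= 2·138 + 96/18 + 5.7 + 358/3.7
= 276 + 5.33 + 5.70 + 96.76
= 383.79 mOsm/kg

383.8 mOsm/kg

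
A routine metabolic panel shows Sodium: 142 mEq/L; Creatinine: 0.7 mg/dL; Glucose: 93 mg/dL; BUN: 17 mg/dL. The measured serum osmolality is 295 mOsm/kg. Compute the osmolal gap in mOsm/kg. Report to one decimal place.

-0.2 mOsm/kg

Calculated osmolality = 2·Na + glucose/18 + BUN/2.8
= 2·142 + 93/18 + 17/2.8
= 284 + 5.17 + 6.07
= 295.24 mOsm/kg ≈ 295.2 mOsm/kg
Osmolar gap = measured − calculated = 295 − 295.2 = -0.2 mOsm/kg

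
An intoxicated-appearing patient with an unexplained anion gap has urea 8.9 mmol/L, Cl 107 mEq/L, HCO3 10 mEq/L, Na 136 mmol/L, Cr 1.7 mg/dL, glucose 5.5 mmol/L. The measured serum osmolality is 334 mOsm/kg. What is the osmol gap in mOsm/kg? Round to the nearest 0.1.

Calculated osmolality = 2·Na + glucose + urea
= 2·136 + 5.5 + 8.9
= 272 + 5.50 + 8.90
= 286.4 mOsm/kg ≈ 286.4 mOsm/kg
Osmolar gap = measured − calculated = 334 − 286.4 = 47.6 mOsm/kg

47.6 mOsm/kg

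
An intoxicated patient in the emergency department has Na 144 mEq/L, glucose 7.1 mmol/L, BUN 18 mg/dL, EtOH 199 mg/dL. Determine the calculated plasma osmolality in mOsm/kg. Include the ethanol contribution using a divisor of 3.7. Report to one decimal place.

Calculated osmolality = 2·Na + glucose + BUN/2.8 + ethanol/3.7
= 2·144 + 7.1 + 18/2.8 + 199/3.7
= 288 + 7.10 + 6.43 + 53.78
= 355.31 mOsm/kg

355.3 mOsm/kg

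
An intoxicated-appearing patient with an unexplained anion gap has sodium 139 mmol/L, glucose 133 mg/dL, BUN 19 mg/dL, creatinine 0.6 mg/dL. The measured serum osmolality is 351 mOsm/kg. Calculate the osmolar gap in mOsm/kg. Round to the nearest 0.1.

58.8 mOsm/kg

Calculated osmolality = 2·Na + glucose/18 + BUN/2.8
= 2·139 + 133/18 + 19/2.8
= 278 + 7.39 + 6.79
= 292.18 mOsm/kg ≈ 292.2 mOsm/kg
Osmolar gap = measured − calculated = 351 − 292.2 = 58.8 mOsm/kg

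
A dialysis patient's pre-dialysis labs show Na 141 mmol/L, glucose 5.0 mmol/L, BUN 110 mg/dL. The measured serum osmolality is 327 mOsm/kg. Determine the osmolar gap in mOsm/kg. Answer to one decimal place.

0.7 mOsm/kg

Calculated osmolality = 2·Na + glucose + BUN/2.8
= 2·141 + 5 + 110/2.8
= 282 + 5 + 39.29
= 326.29 mOsm/kg ≈ 326.3 mOsm/kg
Osmolar gap = measured − calculated = 327 − 326.3 = 0.7 mOsm/kg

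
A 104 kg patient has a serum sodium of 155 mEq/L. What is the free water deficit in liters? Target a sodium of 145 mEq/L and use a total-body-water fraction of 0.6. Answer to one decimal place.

TBW = 0.6 · 104 = 62.4 L
Free water deficit = TBW · (Na/145 − 1)
= 62.4 · (155/145 − 1)
= 62.4 · 0.069
= 4.31 L

4.3 L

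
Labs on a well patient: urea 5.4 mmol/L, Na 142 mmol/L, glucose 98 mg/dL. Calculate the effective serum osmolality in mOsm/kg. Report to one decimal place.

289.4 mOsm/kg

Effective osmolality excludes urea (freely permeant across cell membranes):
2·Na + glucose/18
= 2·142 + 98/18
= 284 + 5.44
= 289.44 mOsm/kg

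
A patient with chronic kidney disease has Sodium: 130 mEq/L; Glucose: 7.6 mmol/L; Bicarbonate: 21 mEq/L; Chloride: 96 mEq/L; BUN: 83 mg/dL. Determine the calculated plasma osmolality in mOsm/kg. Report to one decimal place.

Calculated osmolality = 2·Na + glucose + BUN/2.8
= 2·130 + 7.6 + 83/2.8
= 260 + 7.60 + 29.64
= 297.24 mOsm/kg

297.2 mOsm/kg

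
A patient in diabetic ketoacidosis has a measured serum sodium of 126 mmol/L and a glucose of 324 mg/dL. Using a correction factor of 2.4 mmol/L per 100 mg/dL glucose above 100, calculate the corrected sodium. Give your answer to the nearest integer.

131 mmol/L

Corrected Na = measured Na + 2.4 · (glucose − 100)/100
= 126 + 2.4 · (324 − 100)/100
= 126 + 5.4
= 131.4 mmol/L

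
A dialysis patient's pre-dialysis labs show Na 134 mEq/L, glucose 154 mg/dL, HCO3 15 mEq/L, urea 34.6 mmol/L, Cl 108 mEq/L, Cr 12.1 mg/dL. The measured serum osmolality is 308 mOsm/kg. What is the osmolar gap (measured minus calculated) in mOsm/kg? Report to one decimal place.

Calculated osmolality = 2·Na + glucose/18 + urea
= 2·134 + 154/18 + 34.6
= 268 + 8.56 + 34.60
= 311.16 mOsm/kg ≈ 311.2 mOsm/kg
Osmolar gap = measured − calculated = 308 − 311.2 = -3.2 mOsm/kg

-3.2 mOsm/kg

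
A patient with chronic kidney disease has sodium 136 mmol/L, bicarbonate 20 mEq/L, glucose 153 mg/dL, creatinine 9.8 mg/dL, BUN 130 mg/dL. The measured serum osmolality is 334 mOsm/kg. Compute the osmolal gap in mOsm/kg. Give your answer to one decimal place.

7.1 mOsm/kg

Calculated osmolality = 2·Na + glucose/18 + BUN/2.8
= 2·136 + 153/18 + 130/2.8
= 272 + 8.50 + 46.43
= 326.93 mOsm/kg ≈ 326.9 mOsm/kg
Osmolar gap = measured − calculated = 334 − 326.9 = 7.1 mOsm/kg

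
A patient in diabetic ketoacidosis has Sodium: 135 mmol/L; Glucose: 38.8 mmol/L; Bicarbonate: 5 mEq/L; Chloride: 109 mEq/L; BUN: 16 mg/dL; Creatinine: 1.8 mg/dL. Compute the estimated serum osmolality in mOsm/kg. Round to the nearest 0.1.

314.5 mOsm/kg

Calculated osmolality = 2·Na + glucose + BUN/2.8
= 2·135 + 38.8 + 16/2.8
= 270 + 38.80 + 5.71
= 314.51 mOsm/kg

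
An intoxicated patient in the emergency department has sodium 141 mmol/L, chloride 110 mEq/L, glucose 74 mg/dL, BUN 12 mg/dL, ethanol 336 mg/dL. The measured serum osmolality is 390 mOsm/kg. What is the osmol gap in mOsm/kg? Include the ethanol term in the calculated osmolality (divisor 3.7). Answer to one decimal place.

8.8 mOsm/kg

Calculated osmolality = 2·Na + glucose/18 + BUN/2.8 + ethanol/3.7
= 2·141 + 74/18 + 12/2.8 + 336/3.7
= 282 + 4.11 + 4.29 + 90.81
= 381.21 mOsm/kg ≈ 381.2 mOsm/kg
Osmolar gap = measured − calculated = 390 − 381.2 = 8.8 mOsm/kg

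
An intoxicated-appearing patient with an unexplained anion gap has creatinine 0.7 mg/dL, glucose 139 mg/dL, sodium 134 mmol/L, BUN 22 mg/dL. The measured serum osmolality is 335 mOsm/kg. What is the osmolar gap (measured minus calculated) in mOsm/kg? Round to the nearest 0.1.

51.4 mOsm/kg

Calculated osmolality = 2·Na + glucose/18 + BUN/2.8
= 2·134 + 139/18 + 22/2.8
= 268 + 7.72 + 7.86
= 283.58 mOsm/kg ≈ 283.6 mOsm/kg
Osmolar gap = measured − calculated = 335 − 283.6 = 51.4 mOsm/kg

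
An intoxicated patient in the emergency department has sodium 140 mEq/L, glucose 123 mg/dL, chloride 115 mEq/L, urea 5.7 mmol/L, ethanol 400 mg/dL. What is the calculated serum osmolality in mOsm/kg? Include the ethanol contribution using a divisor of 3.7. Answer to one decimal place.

400.6 mOsm/kg

Calculated osmolality = 2·Na + glucose/18 + urea + ethanol/3.7
= 2·140 + 123/18 + 5.7 + 400/3.7
= 280 + 6.83 + 5.70 + 108.11
= 400.64 mOsm/kg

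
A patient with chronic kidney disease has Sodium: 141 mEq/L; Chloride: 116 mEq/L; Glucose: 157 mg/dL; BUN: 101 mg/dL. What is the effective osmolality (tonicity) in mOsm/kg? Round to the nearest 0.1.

290.7 mOsm/kg

Effective osmolality excludes urea (freely permeant across cell membranes):
2·Na + glucose/18
= 2·141 + 157/18
= 282 + 8.72
= 290.72 mOsm/kg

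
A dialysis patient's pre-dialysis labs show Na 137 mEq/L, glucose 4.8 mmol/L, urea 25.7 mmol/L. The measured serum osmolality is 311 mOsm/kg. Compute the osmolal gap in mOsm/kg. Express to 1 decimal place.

6.5 mOsm/kg

Calculated osmolality = 2·Na + glucose + urea
= 2·137 + 4.8 + 25.7
= 274 + 4.80 + 25.70
= 304.5 mOsm/kg ≈ 304.5 mOsm/kg
Osmolar gap = measured − calculated = 311 − 304.5 = 6.5 mOsm/kg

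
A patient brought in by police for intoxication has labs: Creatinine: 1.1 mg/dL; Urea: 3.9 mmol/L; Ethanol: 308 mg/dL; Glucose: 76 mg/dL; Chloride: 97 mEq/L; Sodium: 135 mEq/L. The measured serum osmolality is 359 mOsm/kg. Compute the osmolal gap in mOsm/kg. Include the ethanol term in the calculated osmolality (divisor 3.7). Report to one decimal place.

Calculated osmolality = 2·Na + glucose/18 + urea + ethanol/3.7
= 2·135 + 76/18 + 3.9 + 308/3.7
= 270 + 4.22 + 3.90 + 83.24
= 361.36 mOsm/kg ≈ 361.4 mOsm/kg
Osmolar gap = measured − calculated = 359 − 361.4 = -2.4 mOsm/kg

-2.4 mOsm/kg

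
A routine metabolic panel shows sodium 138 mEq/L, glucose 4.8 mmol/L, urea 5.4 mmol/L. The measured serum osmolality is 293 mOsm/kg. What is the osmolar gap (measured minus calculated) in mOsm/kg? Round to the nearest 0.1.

Calculated osmolality = 2·Na + glucose + urea
= 2·138 + 4.8 + 5.4
= 276 + 4.80 + 5.40
= 286.2 mOsm/kg ≈ 286.2 mOsm/kg
Osmolar gap = measured − calculated = 293 − 286.2 = 6.8 mOsm/kg

6.8 mOsm/kg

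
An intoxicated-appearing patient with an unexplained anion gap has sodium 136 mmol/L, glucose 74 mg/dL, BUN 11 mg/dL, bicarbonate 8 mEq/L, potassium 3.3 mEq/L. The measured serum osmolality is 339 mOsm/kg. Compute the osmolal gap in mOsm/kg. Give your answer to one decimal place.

Calculated osmolality = 2·Na + glucose/18 + BUN/2.8
= 2·136 + 74/18 + 11/2.8
= 272 + 4.11 + 3.93
= 280.04 mOsm/kg ≈ 280.0 mOsm/kg
Osmolar gap = measured − calculated = 339 − 280.0 = 59.0 mOsm/kg

59.0 mOsm/kg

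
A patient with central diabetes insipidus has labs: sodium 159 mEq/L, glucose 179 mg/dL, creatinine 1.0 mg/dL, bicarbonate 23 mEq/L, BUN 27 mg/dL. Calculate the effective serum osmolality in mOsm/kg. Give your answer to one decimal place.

Effective osmolality excludes urea (freely permeant across cell membranes):
2·Na + glucose/18
= 2·159 + 179/18
= 318 + 9.94
= 327.94 mOsm/kg

327.9 mOsm/kg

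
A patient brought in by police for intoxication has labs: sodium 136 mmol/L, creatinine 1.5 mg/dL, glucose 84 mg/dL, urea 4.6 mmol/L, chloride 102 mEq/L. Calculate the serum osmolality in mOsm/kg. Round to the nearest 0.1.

Calculated osmolality = 2·Na + glucose/18 + urea
= 2·136 + 84/18 + 4.6
= 272 + 4.67 + 4.60
= 281.27 mOsm/kg

281.3 mOsm/kg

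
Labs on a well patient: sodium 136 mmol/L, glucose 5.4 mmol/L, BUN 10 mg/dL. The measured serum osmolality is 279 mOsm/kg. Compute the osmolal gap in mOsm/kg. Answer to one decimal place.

Calculated osmolality = 2·Na + glucose + BUN/2.8
= 2·136 + 5.4 + 10/2.8
= 272 + 5.40 + 3.57
= 280.97 mOsm/kg ≈ 281.0 mOsm/kg
Osmolar gap = measured − calculated = 279 − 281.0 = -2.0 mOsm/kg

-2.0 mOsm/kg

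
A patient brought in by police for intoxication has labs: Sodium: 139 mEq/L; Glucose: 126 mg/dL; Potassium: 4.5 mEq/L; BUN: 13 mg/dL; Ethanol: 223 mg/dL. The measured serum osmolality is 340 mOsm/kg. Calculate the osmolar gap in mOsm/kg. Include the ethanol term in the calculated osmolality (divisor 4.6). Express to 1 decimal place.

1.9 mOsm/kg

Calculated osmolality = 2·Na + glucose/18 + BUN/2.8 + ethanol/4.6
= 2·139 + 126/18 + 13/2.8 + 223/4.6
= 278 + 7 + 4.64 + 48.48
= 338.12 mOsm/kg ≈ 338.1 mOsm/kg
Osmolar gap = measured − calculated = 340 − 338.1 = 1.9 mOsm/kg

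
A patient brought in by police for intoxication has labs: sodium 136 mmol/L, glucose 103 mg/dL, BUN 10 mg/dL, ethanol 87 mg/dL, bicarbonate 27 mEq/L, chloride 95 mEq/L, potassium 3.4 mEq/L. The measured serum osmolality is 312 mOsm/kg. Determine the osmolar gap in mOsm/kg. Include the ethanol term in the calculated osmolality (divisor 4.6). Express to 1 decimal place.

Calculated osmolality = 2·Na + glucose/18 + BUN/2.8 + ethanol/4.6
= 2·136 + 103/18 + 10/2.8 + 87/4.6
= 272 + 5.72 + 3.57 + 18.91
= 300.2 mOsm/kg ≈ 300.2 mOsm/kg
Osmolar gap = measured − calculated = 312 − 300.2 = 11.8 mOsm/kg

11.8 mOsm/kg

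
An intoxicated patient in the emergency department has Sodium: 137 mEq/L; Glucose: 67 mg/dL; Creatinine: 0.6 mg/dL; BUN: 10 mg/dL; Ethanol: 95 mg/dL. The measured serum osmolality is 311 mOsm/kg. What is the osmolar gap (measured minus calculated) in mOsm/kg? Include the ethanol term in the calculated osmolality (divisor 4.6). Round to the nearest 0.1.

9.1 mOsm/kg

Calculated osmolality = 2·Na + glucose/18 + BUN/2.8 + ethanol/4.6
= 2·137 + 67/18 + 10/2.8 + 95/4.6
= 274 + 3.72 + 3.57 + 20.65
= 301.94 mOsm/kg ≈ 301.9 mOsm/kg
Osmolar gap = measured − calculated = 311 − 301.9 = 9.1 mOsm/kg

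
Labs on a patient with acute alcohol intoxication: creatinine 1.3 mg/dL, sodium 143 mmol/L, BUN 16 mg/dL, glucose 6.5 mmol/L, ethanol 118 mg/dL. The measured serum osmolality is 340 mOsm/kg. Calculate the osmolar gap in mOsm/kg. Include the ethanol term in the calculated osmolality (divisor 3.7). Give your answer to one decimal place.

9.9 mOsm/kg

Calculated osmolality = 2·Na + glucose + BUN/2.8 + ethanol/3.7
= 2·143 + 6.5 + 16/2.8 + 118/3.7
= 286 + 6.50 + 5.71 + 31.89
= 330.1 mOsm/kg ≈ 330.1 mOsm/kg
Osmolar gap = measured − calculated = 340 − 330.1 = 9.9 mOsm/kg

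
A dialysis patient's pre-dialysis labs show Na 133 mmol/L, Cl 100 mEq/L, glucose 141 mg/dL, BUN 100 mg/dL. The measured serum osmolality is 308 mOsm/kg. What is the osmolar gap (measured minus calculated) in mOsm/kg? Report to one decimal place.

-1.5 mOsm/kg

Calculated osmolality = 2·Na + glucose/18 + BUN/2.8
= 2·133 + 141/18 + 100/2.8
= 266 + 7.83 + 35.71
= 309.54 mOsm/kg ≈ 309.5 mOsm/kg
Osmolar gap = measured − calculated = 308 − 309.5 = -1.5 mOsm/kg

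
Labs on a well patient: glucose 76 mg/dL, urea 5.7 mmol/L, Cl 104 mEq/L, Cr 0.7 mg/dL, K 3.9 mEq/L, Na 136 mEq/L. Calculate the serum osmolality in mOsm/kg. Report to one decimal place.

Calculated osmolality = 2·Na + glucose/18 + urea
= 2·136 + 76/18 + 5.7
= 272 + 4.22 + 5.70
= 281.92 mOsm/kg

281.9 mOsm/kg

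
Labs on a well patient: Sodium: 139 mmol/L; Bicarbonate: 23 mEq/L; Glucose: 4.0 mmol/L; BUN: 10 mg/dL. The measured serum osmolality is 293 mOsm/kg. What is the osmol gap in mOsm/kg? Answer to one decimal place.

Calculated osmolality = 2·Na + glucose + BUN/2.8
= 2·139 + 4 + 10/2.8
= 278 + 4 + 3.57
= 285.57 mOsm/kg ≈ 285.6 mOsm/kg
Osmolar gap = measured − calculated = 293 − 285.6 = 7.4 mOsm/kg

7.4 mOsm/kg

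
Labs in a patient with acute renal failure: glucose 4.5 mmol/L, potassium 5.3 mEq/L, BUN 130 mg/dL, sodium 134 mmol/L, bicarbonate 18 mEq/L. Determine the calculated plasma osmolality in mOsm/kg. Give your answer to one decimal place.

318.9 mOsm/kg

Calculated osmolality = 2·Na + glucose + BUN/2.8
= 2·134 + 4.5 + 130/2.8
= 268 + 4.50 + 46.43
= 318.93 mOsm/kg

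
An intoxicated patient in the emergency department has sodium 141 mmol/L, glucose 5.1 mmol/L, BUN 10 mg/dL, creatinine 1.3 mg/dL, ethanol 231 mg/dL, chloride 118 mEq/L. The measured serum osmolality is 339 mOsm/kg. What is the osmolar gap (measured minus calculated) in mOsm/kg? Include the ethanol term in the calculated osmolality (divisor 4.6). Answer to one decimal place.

-1.9 mOsm/kg

Calculated osmolality = 2·Na + glucose + BUN/2.8 + ethanol/4.6
= 2·141 + 5.1 + 10/2.8 + 231/4.6
= 282 + 5.10 + 3.57 + 50.22
= 340.89 mOsm/kg ≈ 340.9 mOsm/kg
Osmolar gap = measured − calculated = 339 − 340.9 = -1.9 mOsm/kg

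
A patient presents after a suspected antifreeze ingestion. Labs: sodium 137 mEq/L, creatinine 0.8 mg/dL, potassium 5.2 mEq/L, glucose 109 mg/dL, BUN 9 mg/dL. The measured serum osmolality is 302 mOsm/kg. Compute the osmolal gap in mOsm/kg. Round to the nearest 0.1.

Calculated osmolality = 2·Na + glucose/18 + BUN/2.8
= 2·137 + 109/18 + 9/2.8
= 274 + 6.06 + 3.21
= 283.27 mOsm/kg ≈ 283.3 mOsm/kg
Osmolar gap = measured − calculated = 302 − 283.3 = 18.7 mOsm/kg

18.7 mOsm/kg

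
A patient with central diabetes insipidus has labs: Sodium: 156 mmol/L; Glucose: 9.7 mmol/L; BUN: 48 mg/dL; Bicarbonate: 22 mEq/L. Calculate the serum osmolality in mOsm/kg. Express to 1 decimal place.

Calculated osmolality = 2·Na + glucose + BUN/2.8
= 2·156 + 9.7 + 48/2.8
= 312 + 9.70 + 17.14
= 338.84 mOsm/kg

338.8 mOsm/kg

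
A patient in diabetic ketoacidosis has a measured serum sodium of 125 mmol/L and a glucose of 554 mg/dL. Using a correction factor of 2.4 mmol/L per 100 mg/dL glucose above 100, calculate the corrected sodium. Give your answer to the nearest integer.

Corrected Na = measured Na + 2.4 · (glucose − 100)/100
= 125 + 2.4 · (554 − 100)/100
= 125 + 10.9
= 135.9 mmol/L

136 mmol/L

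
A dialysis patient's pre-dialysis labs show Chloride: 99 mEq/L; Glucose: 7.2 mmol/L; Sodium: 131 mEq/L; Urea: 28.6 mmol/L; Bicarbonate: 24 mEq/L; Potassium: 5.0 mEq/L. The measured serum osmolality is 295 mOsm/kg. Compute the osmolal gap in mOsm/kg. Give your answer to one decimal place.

-2.8 mOsm/kg

Calculated osmolality = 2·Na + glucose + urea
= 2·131 + 7.2 + 28.6
= 262 + 7.20 + 28.60
= 297.8 mOsm/kg ≈ 297.8 mOsm/kg
Osmolar gap = measured − calculated = 295 − 297.8 = -2.8 mOsm/kg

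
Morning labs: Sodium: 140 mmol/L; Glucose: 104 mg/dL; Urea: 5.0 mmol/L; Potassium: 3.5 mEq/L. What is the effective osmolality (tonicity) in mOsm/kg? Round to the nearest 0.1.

Effective osmolality excludes urea (freely permeant across cell membranes):
2·Na + glucose/18
= 2·140 + 104/18
= 280 + 5.78
= 285.78 mOsm/kg

285.8 mOsm/kg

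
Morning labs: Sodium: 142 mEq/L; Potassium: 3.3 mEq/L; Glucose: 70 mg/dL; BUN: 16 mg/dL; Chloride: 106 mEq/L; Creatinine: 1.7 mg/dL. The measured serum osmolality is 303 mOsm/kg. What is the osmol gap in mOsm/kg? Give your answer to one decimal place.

9.4 mOsm/kg

Calculated osmolality = 2·Na + glucose/18 + BUN/2.8
= 2·142 + 70/18 + 16/2.8
= 284 + 3.89 + 5.71
= 293.6 mOsm/kg ≈ 293.6 mOsm/kg
Osmolar gap = measured − calculated = 303 − 293.6 = 9.4 mOsm/kg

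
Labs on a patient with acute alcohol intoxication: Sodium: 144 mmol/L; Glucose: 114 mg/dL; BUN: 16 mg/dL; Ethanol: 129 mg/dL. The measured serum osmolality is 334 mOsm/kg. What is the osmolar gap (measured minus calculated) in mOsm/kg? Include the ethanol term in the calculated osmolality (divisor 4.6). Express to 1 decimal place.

Calculated osmolality = 2·Na + glucose/18 + BUN/2.8 + ethanol/4.6
= 2·144 + 114/18 + 16/2.8 + 129/4.6
= 288 + 6.33 + 5.71 + 28.04
= 328.08 mOsm/kg ≈ 328.1 mOsm/kg
Osmolar gap = measured − calculated = 334 − 328.1 = 5.9 mOsm/kg

5.9 mOsm/kg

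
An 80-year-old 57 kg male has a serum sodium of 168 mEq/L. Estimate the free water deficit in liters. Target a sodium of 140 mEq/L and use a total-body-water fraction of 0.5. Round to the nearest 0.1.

TBW = 0.5 · 57 = 28.5 L
Free water deficit = TBW · (Na/140 − 1)
= 28.5 · (168/140 − 1)
= 28.5 · 0.2
= 5.7 L

5.7 L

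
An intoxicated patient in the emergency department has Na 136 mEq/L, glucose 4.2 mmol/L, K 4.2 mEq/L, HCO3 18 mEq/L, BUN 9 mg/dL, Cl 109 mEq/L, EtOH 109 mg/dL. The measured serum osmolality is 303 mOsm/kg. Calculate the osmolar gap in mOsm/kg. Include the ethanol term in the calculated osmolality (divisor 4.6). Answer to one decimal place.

Calculated osmolality = 2·Na + glucose + BUN/2.8 + ethanol/4.6
= 2·136 + 4.2 + 9/2.8 + 109/4.6
= 272 + 4.20 + 3.21 + 23.70
= 303.11 mOsm/kg ≈ 303.1 mOsm/kg
Osmolar gap = measured − calculated = 303 − 303.1 = -0.1 mOsm/kg

-0.1 mOsm/kg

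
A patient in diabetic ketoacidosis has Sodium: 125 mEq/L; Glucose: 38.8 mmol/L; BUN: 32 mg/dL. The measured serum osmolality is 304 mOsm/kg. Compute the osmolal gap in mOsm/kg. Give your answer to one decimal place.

Calculated osmolality = 2·Na + glucose + BUN/2.8
= 2·125 + 38.8 + 32/2.8
= 250 + 38.80 + 11.43
= 300.23 mOsm/kg ≈ 300.2 mOsm/kg
Osmolar gap = measured − calculated = 304 − 300.2 = 3.8 mOsm/kg

3.8 mOsm/kg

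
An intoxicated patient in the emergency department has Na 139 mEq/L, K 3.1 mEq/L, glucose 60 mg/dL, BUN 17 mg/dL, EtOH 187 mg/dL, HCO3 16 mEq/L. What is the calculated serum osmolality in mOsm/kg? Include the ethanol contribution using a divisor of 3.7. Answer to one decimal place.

Calculated osmolality = 2·Na + glucose/18 + BUN/2.8 + ethanol/3.7
= 2·139 + 60/18 + 17/2.8 + 187/3.7
= 278 + 3.33 + 6.07 + 50.54
= 337.94 mOsm/kg

337.9 mOsm/kg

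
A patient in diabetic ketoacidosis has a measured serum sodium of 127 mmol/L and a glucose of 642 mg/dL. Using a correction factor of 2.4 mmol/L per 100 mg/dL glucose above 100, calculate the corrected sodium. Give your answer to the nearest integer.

Corrected Na = measured Na + 2.4 · (glucose − 100)/100
= 127 + 2.4 · (642 − 100)/100
= 127 + 13
= 140 mmol/L

140 mmol/L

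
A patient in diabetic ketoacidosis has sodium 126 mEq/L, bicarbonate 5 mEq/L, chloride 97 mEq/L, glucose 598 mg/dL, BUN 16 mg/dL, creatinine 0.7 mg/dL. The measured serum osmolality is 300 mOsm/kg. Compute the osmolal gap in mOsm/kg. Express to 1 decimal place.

Calculated osmolality = 2·Na + glucose/18 + BUN/2.8
= 2·126 + 598/18 + 16/2.8
= 252 + 33.22 + 5.71
= 290.93 mOsm/kg ≈ 290.9 mOsm/kg
Osmolar gap = measured − calculated = 300 − 290.9 = 9.1 mOsm/kg

9.1 mOsm/kg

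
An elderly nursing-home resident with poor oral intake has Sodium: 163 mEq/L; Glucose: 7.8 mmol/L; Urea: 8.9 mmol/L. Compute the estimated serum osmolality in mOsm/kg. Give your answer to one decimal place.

Calculated osmolality = 2·Na + glucose + urea
= 2·163 + 7.8 + 8.9
= 326 + 7.80 + 8.90
= 342.7 mOsm/kg

342.7 mOsm/kg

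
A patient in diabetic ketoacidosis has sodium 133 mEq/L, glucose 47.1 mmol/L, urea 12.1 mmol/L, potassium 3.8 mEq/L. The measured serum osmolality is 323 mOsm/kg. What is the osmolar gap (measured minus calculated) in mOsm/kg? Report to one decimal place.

Calculated osmolality = 2·Na + glucose + urea
= 2·133 + 47.1 + 12.1
= 266 + 47.10 + 12.10
= 325.2 mOsm/kg ≈ 325.2 mOsm/kg
Osmolar gap = measured − calculated = 323 − 325.2 = -2.2 mOsm/kg

-2.2 mOsm/kg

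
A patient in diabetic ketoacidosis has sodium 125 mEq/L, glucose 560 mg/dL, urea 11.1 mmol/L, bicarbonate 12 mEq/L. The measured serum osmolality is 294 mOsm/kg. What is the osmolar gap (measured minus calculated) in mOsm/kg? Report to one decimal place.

Calculated osmolality = 2·Na + glucose/18 + urea
= 2·125 + 560/18 + 11.1
= 250 + 31.11 + 11.10
= 292.21 mOsm/kg ≈ 292.2 mOsm/kg
Osmolar gap = measured − calculated = 294 − 292.2 = 1.8 mOsm/kg

1.8 mOsm/kg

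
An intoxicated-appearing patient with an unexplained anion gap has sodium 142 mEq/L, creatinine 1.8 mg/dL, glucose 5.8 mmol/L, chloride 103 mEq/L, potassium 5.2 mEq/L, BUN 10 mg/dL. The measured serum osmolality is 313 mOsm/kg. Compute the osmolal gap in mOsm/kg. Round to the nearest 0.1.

Calculated osmolality = 2·Na + glucose + BUN/2.8
= 2·142 + 5.8 + 10/2.8
= 284 + 5.80 + 3.57
= 293.37 mOsm/kg ≈ 293.4 mOsm/kg
Osmolar gap = measured − calculated = 313 − 293.4 = 19.6 mOsm/kg

19.6 mOsm/kg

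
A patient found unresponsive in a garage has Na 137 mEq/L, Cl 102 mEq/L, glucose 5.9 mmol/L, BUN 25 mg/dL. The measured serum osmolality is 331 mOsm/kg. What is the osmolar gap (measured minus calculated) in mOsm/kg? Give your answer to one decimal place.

42.2 mOsm/kg

Calculated osmolality = 2·Na + glucose + BUN/2.8
= 2·137 + 5.9 + 25/2.8
= 274 + 5.90 + 8.93
= 288.83 mOsm/kg ≈ 288.8 mOsm/kg
Osmolar gap = measured − calculated = 331 − 288.8 = 42.2 mOsm/kg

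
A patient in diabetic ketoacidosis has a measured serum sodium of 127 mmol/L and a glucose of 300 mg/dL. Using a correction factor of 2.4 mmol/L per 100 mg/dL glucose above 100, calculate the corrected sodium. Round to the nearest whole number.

132 mmol/L

Corrected Na = measured Na + 2.4 · (glucose − 100)/100
= 127 + 2.4 · (300 − 100)/100
= 127 + 4.8
= 131.8 mmol/L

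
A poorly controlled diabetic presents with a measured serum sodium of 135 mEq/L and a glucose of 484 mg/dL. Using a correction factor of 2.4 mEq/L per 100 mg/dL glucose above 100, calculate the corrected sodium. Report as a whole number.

Corrected Na = measured Na + 2.4 · (glucose − 100)/100
= 135 + 2.4 · (484 − 100)/100
= 135 + 9.2
= 144.2 mEq/L

144 mEq/L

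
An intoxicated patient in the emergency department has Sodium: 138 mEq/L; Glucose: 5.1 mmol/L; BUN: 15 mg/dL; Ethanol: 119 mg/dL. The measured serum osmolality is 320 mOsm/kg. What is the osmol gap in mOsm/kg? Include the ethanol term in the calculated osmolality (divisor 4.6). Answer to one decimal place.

7.7 mOsm/kg

Calculated osmolality = 2·Na + glucose + BUN/2.8 + ethanol/4.6
= 2·138 + 5.1 + 15/2.8 + 119/4.6
= 276 + 5.10 + 5.36 + 25.87
= 312.33 mOsm/kg ≈ 312.3 mOsm/kg
Osmolar gap = measured − calculated = 320 − 312.3 = 7.7 mOsm/kg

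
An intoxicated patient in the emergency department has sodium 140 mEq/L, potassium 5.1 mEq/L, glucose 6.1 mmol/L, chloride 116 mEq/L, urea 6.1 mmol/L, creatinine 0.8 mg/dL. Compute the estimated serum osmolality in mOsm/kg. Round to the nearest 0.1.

292.2 mOsm/kg

Calculated osmolality = 2·Na + glucose + urea
= 2·140 + 6.1 + 6.1
= 280 + 6.10 + 6.10
= 292.2 mOsm/kg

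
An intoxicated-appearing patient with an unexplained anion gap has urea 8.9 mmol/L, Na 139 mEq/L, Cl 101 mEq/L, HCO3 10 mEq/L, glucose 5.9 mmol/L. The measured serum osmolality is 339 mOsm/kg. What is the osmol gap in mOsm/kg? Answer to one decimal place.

Calculated osmolality = 2·Na + glucose + urea
= 2·139 + 5.9 + 8.9
= 278 + 5.90 + 8.90
= 292.8 mOsm/kg ≈ 292.8 mOsm/kg
Osmolar gap = measured − calculated = 339 − 292.8 = 46.2 mOsm/kg

46.2 mOsm/kg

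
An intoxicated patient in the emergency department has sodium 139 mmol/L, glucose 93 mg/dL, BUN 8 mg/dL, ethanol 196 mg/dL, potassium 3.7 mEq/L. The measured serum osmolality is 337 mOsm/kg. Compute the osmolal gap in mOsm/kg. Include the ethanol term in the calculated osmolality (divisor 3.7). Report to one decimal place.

Calculated osmolality = 2·Na + glucose/18 + BUN/2.8 + ethanol/3.7
= 2·139 + 93/18 + 8/2.8 + 196/3.7
= 278 + 5.17 + 2.86 + 52.97
= 339 mOsm/kg ≈ 339.0 mOsm/kg
Osmolar gap = measured − calculated = 337 − 339.0 = -2.0 mOsm/kg

-2.0 mOsm/kg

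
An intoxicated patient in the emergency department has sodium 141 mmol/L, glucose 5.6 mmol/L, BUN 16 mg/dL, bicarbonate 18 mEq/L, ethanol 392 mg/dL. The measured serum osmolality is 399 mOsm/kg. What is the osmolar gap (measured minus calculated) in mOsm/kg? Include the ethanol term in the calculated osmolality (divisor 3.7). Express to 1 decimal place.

-0.3 mOsm/kg

Calculated osmolality = 2·Na + glucose + BUN/2.8 + ethanol/3.7
= 2·141 + 5.6 + 16/2.8 + 392/3.7
= 282 + 5.60 + 5.71 + 105.95
= 399.26 mOsm/kg ≈ 399.3 mOsm/kg
Osmolar gap = measured − calculated = 399 − 399.3 = -0.3 mOsm/kg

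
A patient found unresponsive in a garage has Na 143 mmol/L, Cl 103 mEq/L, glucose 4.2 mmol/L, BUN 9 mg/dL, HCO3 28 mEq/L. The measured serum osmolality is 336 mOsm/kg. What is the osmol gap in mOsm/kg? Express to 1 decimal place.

Calculated osmolality = 2·Na + glucose + BUN/2.8
= 2·143 + 4.2 + 9/2.8
= 286 + 4.20 + 3.21
= 293.41 mOsm/kg ≈ 293.4 mOsm/kg
Osmolar gap = measured − calculated = 336 − 293.4 = 42.6 mOsm/kg

42.6 mOsm/kg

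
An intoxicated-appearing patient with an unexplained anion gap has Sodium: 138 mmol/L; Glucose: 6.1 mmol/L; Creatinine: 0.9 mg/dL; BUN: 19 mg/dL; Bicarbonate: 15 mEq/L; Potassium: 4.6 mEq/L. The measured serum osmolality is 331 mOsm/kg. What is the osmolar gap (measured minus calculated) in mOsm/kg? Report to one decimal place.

42.1 mOsm/kg

Calculated osmolality = 2·Na + glucose + BUN/2.8
= 2·138 + 6.1 + 19/2.8
= 276 + 6.10 + 6.79
= 288.89 mOsm/kg ≈ 288.9 mOsm/kg
Osmolar gap = measured − calculated = 331 − 288.9 = 42.1 mOsm/kg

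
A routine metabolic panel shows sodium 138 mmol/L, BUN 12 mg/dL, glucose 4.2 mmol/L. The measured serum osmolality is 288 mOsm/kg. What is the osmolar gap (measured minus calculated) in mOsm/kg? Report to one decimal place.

Calculated osmolality = 2·Na + glucose + BUN/2.8
= 2·138 + 4.2 + 12/2.8
= 276 + 4.20 + 4.29
= 284.49 mOsm/kg ≈ 284.5 mOsm/kg
Osmolar gap = measured − calculated = 288 − 284.5 = 3.5 mOsm/kg

3.5 mOsm/kg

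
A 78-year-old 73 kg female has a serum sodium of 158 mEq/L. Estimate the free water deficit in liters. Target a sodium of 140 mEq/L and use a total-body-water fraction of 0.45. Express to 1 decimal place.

TBW = 0.45 · 73 = 32.85 L
Free water deficit = TBW · (Na/140 − 1)
= 32.85 · (158/140 − 1)
= 32.85 · 0.1286
= 4.22 L

4.2 L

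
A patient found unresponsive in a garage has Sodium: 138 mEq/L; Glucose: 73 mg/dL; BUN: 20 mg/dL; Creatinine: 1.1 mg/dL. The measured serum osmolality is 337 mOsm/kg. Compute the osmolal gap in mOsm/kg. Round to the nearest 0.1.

Calculated osmolality = 2·Na + glucose/18 + BUN/2.8
= 2·138 + 73/18 + 20/2.8
= 276 + 4.06 + 7.14
= 287.2 mOsm/kg ≈ 287.2 mOsm/kg
Osmolar gap = measured − calculated = 337 − 287.2 = 49.8 mOsm/kg

49.8 mOsm/kg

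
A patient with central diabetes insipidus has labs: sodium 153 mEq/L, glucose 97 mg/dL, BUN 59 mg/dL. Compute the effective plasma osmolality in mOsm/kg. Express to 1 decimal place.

Effective osmolality excludes urea (freely permeant across cell membranes):
2·Na + glucose/18
= 2·153 + 97/18
= 306 + 5.39
= 311.39 mOsm/kg

311.4 mOsm/kg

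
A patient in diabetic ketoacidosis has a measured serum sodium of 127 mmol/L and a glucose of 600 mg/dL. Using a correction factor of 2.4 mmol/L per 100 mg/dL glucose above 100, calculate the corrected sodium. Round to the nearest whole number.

139 mmol/L

Corrected Na = measured Na + 2.4 · (glucose − 100)/100
= 127 + 2.4 · (600 − 100)/100
= 127 + 12
= 139 mmol/L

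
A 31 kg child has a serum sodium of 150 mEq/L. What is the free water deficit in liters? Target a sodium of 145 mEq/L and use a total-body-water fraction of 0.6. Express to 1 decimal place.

0.6 L

TBW = 0.6 · 31 = 18.6 L
Free water deficit = TBW · (Na/145 − 1)
= 18.6 · (150/145 − 1)
= 18.6 · 0.0345
= 0.64 L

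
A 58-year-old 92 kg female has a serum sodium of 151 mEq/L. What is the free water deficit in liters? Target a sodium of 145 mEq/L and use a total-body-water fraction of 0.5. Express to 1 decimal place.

TBW = 0.5 · 92 = 46 L
Free water deficit = TBW · (Na/145 − 1)
= 46 · (151/145 − 1)
= 46 · 0.0414
= 1.9 L

1.9 L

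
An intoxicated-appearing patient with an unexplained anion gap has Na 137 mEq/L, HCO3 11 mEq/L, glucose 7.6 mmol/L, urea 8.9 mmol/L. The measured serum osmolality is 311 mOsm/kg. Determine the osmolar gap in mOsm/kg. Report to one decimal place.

20.5 mOsm/kg

Calculated osmolality = 2·Na + glucose + urea
= 2·137 + 7.6 + 8.9
= 274 + 7.60 + 8.90
= 290.5 mOsm/kg ≈ 290.5 mOsm/kg
Osmolar gap = measured − calculated = 311 − 290.5 = 20.5 mOsm/kg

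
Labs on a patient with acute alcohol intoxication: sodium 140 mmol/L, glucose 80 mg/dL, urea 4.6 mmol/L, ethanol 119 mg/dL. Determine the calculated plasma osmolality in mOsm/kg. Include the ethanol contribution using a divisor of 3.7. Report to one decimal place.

Calculated osmolality = 2·Na + glucose/18 + urea + ethanol/3.7
= 2·140 + 80/18 + 4.6 + 119/3.7
= 280 + 4.44 + 4.60 + 32.16
= 321.2 mOsm/kg

321.2 mOsm/kg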